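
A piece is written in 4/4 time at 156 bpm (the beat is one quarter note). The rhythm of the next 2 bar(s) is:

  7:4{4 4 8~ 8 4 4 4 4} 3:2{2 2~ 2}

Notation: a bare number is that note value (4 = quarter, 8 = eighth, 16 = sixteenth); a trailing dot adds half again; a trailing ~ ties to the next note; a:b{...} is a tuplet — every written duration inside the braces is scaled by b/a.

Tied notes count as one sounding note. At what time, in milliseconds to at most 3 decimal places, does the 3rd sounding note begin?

note 3 onset = 8/7b = 439.56ms

1. 0.0ms @ 0 + 219.78ms (4/7)
2. 219.78ms @ 4/7 + 219.78ms (4/7)
3. 439.56ms @ 8/7 + 219.78ms (4/7)
4. 659.341ms @ 12/7 + 219.78ms (4/7)
5. 879.121ms @ 16/7 + 219.78ms (4/7)
6. 1098.901ms @ 20/7 + 219.78ms (4/7)
7. 1318.681ms @ 24/7 + 219.78ms (4/7)
8. 1538.462ms @ 4 + 512.821ms (4/3)
9. 2051.282ms @ 16/3 + 1025.641ms (8/3)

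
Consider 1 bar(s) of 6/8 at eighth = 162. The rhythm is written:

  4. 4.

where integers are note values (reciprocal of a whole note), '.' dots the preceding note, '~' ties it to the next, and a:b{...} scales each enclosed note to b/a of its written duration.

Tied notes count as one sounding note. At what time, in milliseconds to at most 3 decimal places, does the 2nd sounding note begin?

1. 0.0ms @ 0 + 1111.111ms (3)
2. 1111.111ms @ 3 + 1111.111ms (3)

note 2 onset = 3b = 1111.111ms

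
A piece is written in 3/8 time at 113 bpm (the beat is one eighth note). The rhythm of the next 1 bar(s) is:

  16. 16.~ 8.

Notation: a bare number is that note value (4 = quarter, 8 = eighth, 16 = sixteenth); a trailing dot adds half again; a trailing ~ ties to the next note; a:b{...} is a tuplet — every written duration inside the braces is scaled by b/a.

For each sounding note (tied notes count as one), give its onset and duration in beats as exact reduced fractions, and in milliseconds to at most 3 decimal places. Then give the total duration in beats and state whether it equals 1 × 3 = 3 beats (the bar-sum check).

1) 0.0ms=0b +398.23ms=3/4b
2) 398.23ms=3/4b +1194.69ms=9/4b
Σ=3b of 3 (113bpm 3/8) — PASS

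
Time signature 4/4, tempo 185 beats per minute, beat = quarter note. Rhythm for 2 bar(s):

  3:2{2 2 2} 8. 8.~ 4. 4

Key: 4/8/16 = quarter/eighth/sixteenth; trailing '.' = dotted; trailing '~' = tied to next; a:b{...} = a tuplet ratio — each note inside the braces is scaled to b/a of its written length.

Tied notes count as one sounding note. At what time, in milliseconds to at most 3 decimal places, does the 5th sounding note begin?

1. 0.0ms @ 0 + 432.432ms (4/3)
2. 432.432ms @ 4/3 + 432.432ms (4/3)
3. 864.865ms @ 8/3 + 432.432ms (4/3)
4. 1297.297ms @ 4 + 243.243ms (3/4)
5. 1540.541ms @ 19/4 + 729.73ms (9/4)
6. 2270.27ms @ 7 + 324.324ms (1)

note 5 onset = 19/4b = 1540.541ms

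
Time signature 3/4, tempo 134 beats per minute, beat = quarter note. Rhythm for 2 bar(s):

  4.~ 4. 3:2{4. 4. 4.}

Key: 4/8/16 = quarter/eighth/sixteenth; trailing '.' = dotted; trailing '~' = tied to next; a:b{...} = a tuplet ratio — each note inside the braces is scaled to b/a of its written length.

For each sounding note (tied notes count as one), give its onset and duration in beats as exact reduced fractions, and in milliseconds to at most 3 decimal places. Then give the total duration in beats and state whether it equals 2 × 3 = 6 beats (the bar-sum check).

1) 0.0ms=0b +1343.284ms=3b
2) 1343.284ms=3b +447.761ms=1b
3) 1791.045ms=4b +447.761ms=1b
4) 2238.806ms=5b +447.761ms=1b
Σ=6b of 6 (134bpm 3/4) — PASS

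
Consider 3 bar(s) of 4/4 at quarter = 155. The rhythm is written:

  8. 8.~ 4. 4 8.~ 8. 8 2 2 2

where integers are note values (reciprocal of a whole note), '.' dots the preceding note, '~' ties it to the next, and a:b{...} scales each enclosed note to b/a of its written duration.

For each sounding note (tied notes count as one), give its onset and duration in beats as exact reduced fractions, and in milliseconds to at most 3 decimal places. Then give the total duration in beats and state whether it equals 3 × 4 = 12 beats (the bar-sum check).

1) 0.0ms=0b +290.323ms=3/4b
2) 290.323ms=3/4b +870.968ms=9/4b
3) 1161.29ms=3b +387.097ms=1b
4) 1548.387ms=4b +580.645ms=3/2b
5) 2129.032ms=11/2b +193.548ms=1/2b
6) 2322.581ms=6b +774.194ms=2b
7) 3096.774ms=8b +774.194ms=2b
8) 3870.968ms=10b +774.194ms=2b
Σ=12b of 12 (155bpm 4/4) — PASS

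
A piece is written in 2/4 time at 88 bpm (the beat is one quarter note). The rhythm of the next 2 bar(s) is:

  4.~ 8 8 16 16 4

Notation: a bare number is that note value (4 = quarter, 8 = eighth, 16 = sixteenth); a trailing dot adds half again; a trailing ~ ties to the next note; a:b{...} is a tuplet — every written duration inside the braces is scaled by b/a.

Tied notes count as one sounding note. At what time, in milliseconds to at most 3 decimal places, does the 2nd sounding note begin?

note 2 onset = 2b = 1363.636ms

1. 0.0ms @ 0 + 1363.636ms (2)
2. 1363.636ms @ 2 + 340.909ms (1/2)
3. 1704.545ms @ 5/2 + 170.455ms (1/4)
4. 1875.0ms @ 11/4 + 170.455ms (1/4)
5. 2045.455ms @ 3 + 681.818ms (1)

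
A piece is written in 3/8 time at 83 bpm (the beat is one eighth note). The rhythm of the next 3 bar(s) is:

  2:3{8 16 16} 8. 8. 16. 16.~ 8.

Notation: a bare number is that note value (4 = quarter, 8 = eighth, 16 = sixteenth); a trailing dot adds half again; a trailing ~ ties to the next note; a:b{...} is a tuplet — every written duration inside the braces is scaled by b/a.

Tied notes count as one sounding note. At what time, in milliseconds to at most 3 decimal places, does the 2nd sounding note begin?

1. 0.0ms @ 0 + 1084.337ms (3/2)
2. 1084.337ms @ 3/2 + 542.169ms (3/4)
3. 1626.506ms @ 9/4 + 542.169ms (3/4)
4. 2168.675ms @ 3 + 1084.337ms (3/2)
5. 3253.012ms @ 9/2 + 1084.337ms (3/2)
6. 4337.349ms @ 6 + 542.169ms (3/4)
7. 4879.518ms @ 27/4 + 1626.506ms (9/4)

note 2 onset = 3/2b = 1084.337ms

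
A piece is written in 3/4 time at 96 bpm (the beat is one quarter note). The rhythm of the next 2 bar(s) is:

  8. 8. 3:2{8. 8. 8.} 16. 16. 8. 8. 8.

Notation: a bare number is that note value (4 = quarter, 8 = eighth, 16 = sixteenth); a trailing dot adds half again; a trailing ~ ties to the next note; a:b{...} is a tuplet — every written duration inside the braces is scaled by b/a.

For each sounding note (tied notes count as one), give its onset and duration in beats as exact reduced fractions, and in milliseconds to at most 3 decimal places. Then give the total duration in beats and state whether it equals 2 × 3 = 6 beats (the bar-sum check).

1) 0.0ms=0b +468.75ms=3/4b
2) 468.75ms=3/4b +468.75ms=3/4b
3) 937.5ms=3/2b +312.5ms=1/2b
4) 1250.0ms=2b +312.5ms=1/2b
5) 1562.5ms=5/2b +312.5ms=1/2b
6) 1875.0ms=3b +234.375ms=3/8b
7) 2109.375ms=27/8b +234.375ms=3/8b
8) 2343.75ms=15/4b +468.75ms=3/4b
9) 2812.5ms=9/2b +468.75ms=3/4b
10) 3281.25ms=21/4b +468.75ms=3/4b
Σ=6b of 6 (96bpm 3/4) — PASS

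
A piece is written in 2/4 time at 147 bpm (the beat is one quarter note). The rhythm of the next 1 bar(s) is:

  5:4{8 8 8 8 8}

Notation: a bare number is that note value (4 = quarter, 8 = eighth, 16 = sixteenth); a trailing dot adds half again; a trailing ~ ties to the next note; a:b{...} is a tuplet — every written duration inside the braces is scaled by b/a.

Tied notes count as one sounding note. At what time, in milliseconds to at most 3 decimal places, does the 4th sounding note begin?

note 4 onset = 6/5b = 489.796ms

1. 0.0ms @ 0 + 163.265ms (2/5)
2. 163.265ms @ 2/5 + 163.265ms (2/5)
3. 326.531ms @ 4/5 + 163.265ms (2/5)
4. 489.796ms @ 6/5 + 163.265ms (2/5)
5. 653.061ms @ 8/5 + 163.265ms (2/5)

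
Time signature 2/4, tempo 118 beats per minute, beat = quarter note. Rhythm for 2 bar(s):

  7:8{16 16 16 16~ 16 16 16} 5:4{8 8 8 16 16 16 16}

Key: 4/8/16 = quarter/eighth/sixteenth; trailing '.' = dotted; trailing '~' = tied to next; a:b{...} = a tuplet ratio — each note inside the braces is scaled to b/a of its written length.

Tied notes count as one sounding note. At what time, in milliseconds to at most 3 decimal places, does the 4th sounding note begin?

note 4 onset = 6/7b = 435.835ms

1. 0.0ms @ 0 + 145.278ms (2/7)
2. 145.278ms @ 2/7 + 145.278ms (2/7)
3. 290.557ms @ 4/7 + 145.278ms (2/7)
4. 435.835ms @ 6/7 + 290.557ms (4/7)
5. 726.392ms @ 10/7 + 145.278ms (2/7)
6. 871.671ms @ 12/7 + 145.278ms (2/7)
7. 1016.949ms @ 2 + 203.39ms (2/5)
8. 1220.339ms @ 12/5 + 203.39ms (2/5)
9. 1423.729ms @ 14/5 + 203.39ms (2/5)
10. 1627.119ms @ 16/5 + 101.695ms (1/5)
11. 1728.814ms @ 17/5 + 101.695ms (1/5)
12. 1830.508ms @ 18/5 + 101.695ms (1/5)
13. 1932.203ms @ 19/5 + 101.695ms (1/5)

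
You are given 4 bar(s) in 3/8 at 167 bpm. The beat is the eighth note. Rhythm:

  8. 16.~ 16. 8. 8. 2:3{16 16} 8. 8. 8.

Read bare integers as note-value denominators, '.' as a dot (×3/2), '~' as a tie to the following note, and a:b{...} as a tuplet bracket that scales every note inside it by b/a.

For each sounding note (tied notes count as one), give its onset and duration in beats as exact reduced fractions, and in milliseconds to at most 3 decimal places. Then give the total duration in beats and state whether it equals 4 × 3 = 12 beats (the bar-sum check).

1) 0.0ms=0b +538.922ms=3/2b
2) 538.922ms=3/2b +538.922ms=3/2b
3) 1077.844ms=3b +538.922ms=3/2b
4) 1616.766ms=9/2b +538.922ms=3/2b
5) 2155.689ms=6b +269.461ms=3/4b
6) 2425.15ms=27/4b +269.461ms=3/4b
7) 2694.611ms=15/2b +538.922ms=3/2b
8) 3233.533ms=9b +538.922ms=3/2b
9) 3772.455ms=21/2b +538.922ms=3/2b
Σ=12b of 12 (167bpm 3/8) — PASS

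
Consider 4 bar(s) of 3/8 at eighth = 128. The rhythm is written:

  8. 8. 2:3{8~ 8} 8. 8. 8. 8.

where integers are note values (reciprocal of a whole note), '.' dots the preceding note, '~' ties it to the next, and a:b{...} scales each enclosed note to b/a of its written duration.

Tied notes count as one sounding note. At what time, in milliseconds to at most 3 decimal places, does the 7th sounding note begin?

note 7 onset = 21/2b = 4921.875ms

1. 0.0ms @ 0 + 703.125ms (3/2)
2. 703.125ms @ 3/2 + 703.125ms (3/2)
3. 1406.25ms @ 3 + 1406.25ms (3)
4. 2812.5ms @ 6 + 703.125ms (3/2)
5. 3515.625ms @ 15/2 + 703.125ms (3/2)
6. 4218.75ms @ 9 + 703.125ms (3/2)
7. 4921.875ms @ 21/2 + 703.125ms (3/2)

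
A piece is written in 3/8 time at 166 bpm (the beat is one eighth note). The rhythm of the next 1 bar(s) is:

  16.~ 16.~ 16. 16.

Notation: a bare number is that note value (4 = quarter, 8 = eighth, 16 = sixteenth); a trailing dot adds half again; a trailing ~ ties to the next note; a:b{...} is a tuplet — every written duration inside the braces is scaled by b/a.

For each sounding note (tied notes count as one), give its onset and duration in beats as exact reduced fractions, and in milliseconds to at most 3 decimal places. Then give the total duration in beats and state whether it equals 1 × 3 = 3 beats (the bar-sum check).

1) 0.0ms=0b +813.253ms=9/4b
2) 813.253ms=9/4b +271.084ms=3/4b
Σ=3b of 3 (166bpm 3/8) — PASS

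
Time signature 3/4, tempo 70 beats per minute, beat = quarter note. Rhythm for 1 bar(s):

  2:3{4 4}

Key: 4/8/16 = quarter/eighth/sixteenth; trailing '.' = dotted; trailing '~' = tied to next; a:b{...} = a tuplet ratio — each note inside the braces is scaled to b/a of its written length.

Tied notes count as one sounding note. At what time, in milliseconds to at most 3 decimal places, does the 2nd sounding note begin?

note 2 onset = 3/2b = 1285.714ms

1. 0.0ms @ 0 + 1285.714ms (3/2)
2. 1285.714ms @ 3/2 + 1285.714ms (3/2)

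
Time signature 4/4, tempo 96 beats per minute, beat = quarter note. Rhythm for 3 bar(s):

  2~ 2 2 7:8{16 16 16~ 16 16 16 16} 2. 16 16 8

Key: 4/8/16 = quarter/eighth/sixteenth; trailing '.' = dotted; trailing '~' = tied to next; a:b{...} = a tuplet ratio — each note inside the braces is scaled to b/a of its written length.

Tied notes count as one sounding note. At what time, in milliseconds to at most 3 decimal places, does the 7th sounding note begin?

1. 0.0ms @ 0 + 2500.0ms (4)
2. 2500.0ms @ 4 + 1250.0ms (2)
3. 3750.0ms @ 6 + 178.571ms (2/7)
4. 3928.571ms @ 44/7 + 178.571ms (2/7)
5. 4107.143ms @ 46/7 + 357.143ms (4/7)
6. 4464.286ms @ 50/7 + 178.571ms (2/7)
7. 4642.857ms @ 52/7 + 178.571ms (2/7)
8. 4821.429ms @ 54/7 + 178.571ms (2/7)
9. 5000.0ms @ 8 + 1875.0ms (3)
10. 6875.0ms @ 11 + 156.25ms (1/4)
11. 7031.25ms @ 45/4 + 156.25ms (1/4)
12. 7187.5ms @ 23/2 + 312.5ms (1/2)

note 7 onset = 52/7b = 4642.857ms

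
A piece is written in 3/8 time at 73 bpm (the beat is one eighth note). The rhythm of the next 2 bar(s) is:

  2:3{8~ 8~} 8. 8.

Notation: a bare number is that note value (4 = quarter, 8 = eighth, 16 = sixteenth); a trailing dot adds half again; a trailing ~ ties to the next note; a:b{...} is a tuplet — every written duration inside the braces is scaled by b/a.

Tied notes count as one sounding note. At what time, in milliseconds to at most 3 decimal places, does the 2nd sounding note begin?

1. 0.0ms @ 0 + 3698.63ms (9/2)
2. 3698.63ms @ 9/2 + 1232.877ms (3/2)

note 2 onset = 9/2b = 3698.63ms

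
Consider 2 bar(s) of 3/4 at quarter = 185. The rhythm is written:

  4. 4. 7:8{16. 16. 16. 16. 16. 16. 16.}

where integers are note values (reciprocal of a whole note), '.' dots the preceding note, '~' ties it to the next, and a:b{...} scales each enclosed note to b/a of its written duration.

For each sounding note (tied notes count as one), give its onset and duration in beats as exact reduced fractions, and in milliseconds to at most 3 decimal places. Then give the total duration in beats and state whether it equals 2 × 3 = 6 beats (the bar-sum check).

1) 0.0ms=0b +486.486ms=3/2b
2) 486.486ms=3/2b +486.486ms=3/2b
3) 972.973ms=3b +138.996ms=3/7b
4) 1111.969ms=24/7b +138.996ms=3/7b
5) 1250.965ms=27/7b +138.996ms=3/7b
6) 1389.961ms=30/7b +138.996ms=3/7b
7) 1528.958ms=33/7b +138.996ms=3/7b
8) 1667.954ms=36/7b +138.996ms=3/7b
9) 1806.95ms=39/7b +138.996ms=3/7b
Σ=6b of 6 (185bpm 3/4) — PASS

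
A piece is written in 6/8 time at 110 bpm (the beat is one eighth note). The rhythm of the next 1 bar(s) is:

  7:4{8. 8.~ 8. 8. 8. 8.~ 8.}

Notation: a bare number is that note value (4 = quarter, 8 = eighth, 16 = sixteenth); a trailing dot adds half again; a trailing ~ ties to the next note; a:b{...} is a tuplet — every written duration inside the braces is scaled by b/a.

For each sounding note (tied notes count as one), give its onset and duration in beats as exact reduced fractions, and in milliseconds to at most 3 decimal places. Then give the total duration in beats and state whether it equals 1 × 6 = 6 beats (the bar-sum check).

1) 0.0ms=0b +467.532ms=6/7b
2) 467.532ms=6/7b +935.065ms=12/7b
3) 1402.597ms=18/7b +467.532ms=6/7b
4) 1870.13ms=24/7b +467.532ms=6/7b
5) 2337.662ms=30/7b +935.065ms=12/7b
Σ=6b of 6 (110bpm 6/8) — PASS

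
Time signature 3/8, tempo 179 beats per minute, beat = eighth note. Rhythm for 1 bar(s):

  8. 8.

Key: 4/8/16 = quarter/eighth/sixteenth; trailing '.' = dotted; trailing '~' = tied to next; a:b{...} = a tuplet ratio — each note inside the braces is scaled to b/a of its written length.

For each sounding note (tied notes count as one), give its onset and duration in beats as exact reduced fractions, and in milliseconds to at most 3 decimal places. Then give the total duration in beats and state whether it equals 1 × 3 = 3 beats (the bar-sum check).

1) 0.0ms=0b +502.793ms=3/2b
2) 502.793ms=3/2b +502.793ms=3/2b
Σ=3b of 3 (179bpm 3/8) — PASS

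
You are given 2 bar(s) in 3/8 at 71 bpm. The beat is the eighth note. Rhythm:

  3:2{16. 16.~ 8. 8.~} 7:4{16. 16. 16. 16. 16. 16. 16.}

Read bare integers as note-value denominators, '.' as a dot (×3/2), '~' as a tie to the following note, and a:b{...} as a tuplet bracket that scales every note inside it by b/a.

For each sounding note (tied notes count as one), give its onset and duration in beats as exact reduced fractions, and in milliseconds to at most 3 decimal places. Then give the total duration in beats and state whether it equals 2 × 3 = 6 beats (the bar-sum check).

1) 0.0ms=0b +422.535ms=1/2b
2) 422.535ms=1/2b +1267.606ms=3/2b
3) 1690.141ms=2b +1207.243ms=10/7b
4) 2897.384ms=24/7b +362.173ms=3/7b
5) 3259.557ms=27/7b +362.173ms=3/7b
6) 3621.73ms=30/7b +362.173ms=3/7b
7) 3983.903ms=33/7b +362.173ms=3/7b
8) 4346.076ms=36/7b +362.173ms=3/7b
9) 4708.249ms=39/7b +362.173ms=3/7b
Σ=6b of 6 (71bpm 3/8) — PASS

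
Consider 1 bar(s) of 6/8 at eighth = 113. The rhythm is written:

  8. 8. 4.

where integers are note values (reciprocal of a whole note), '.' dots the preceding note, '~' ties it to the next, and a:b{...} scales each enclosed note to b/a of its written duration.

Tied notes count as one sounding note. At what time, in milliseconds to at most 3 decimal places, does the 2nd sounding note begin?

1. 0.0ms @ 0 + 796.46ms (3/2)
2. 796.46ms @ 3/2 + 796.46ms (3/2)
3. 1592.92ms @ 3 + 1592.92ms (3)

note 2 onset = 3/2b = 796.46ms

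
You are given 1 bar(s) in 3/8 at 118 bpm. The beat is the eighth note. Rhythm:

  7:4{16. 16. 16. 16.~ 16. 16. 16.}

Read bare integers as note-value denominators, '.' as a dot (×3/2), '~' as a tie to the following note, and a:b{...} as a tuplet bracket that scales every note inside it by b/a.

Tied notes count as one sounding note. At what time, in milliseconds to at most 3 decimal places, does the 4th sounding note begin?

note 4 onset = 9/7b = 653.753ms

1. 0.0ms @ 0 + 217.918ms (3/7)
2. 217.918ms @ 3/7 + 217.918ms (3/7)
3. 435.835ms @ 6/7 + 217.918ms (3/7)
4. 653.753ms @ 9/7 + 435.835ms (6/7)
5. 1089.588ms @ 15/7 + 217.918ms (3/7)
6. 1307.506ms @ 18/7 + 217.918ms (3/7)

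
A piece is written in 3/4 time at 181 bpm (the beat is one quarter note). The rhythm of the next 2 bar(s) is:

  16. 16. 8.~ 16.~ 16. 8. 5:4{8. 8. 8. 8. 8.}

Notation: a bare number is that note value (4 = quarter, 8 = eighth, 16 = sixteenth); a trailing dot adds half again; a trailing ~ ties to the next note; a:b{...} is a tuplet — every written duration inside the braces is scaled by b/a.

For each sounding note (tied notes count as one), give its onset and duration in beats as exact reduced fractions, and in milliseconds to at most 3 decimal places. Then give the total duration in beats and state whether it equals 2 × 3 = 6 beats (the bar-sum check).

1) 0.0ms=0b +124.309ms=3/8b
2) 124.309ms=3/8b +124.309ms=3/8b
3) 248.619ms=3/4b +497.238ms=3/2b
4) 745.856ms=9/4b +248.619ms=3/4b
5) 994.475ms=3b +198.895ms=3/5b
6) 1193.37ms=18/5b +198.895ms=3/5b
7) 1392.265ms=21/5b +198.895ms=3/5b
8) 1591.16ms=24/5b +198.895ms=3/5b
9) 1790.055ms=27/5b +198.895ms=3/5b
Σ=6b of 6 (181bpm 3/4) — PASS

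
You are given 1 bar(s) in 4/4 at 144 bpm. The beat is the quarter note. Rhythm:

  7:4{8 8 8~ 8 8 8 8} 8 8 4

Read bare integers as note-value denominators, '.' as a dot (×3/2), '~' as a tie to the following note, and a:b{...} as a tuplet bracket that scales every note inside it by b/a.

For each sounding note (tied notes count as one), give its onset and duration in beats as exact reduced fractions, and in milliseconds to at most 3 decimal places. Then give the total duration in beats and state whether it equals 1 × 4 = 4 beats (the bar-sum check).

1) 0.0ms=0b +119.048ms=2/7b
2) 119.048ms=2/7b +119.048ms=2/7b
3) 238.095ms=4/7b +238.095ms=4/7b
4) 476.19ms=8/7b +119.048ms=2/7b
5) 595.238ms=10/7b +119.048ms=2/7b
6) 714.286ms=12/7b +119.048ms=2/7b
7) 833.333ms=2b +208.333ms=1/2b
8) 1041.667ms=5/2b +208.333ms=1/2b
9) 1250.0ms=3b +416.667ms=1b
Σ=4b of 4 (144bpm 4/4) — PASS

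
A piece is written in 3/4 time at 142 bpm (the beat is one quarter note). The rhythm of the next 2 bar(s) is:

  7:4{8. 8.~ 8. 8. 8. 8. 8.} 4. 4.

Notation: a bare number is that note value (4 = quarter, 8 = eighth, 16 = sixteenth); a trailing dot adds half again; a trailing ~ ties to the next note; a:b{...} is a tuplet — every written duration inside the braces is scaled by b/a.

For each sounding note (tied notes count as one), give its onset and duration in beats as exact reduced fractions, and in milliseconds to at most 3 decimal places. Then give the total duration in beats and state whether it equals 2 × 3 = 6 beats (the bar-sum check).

1) 0.0ms=0b +181.087ms=3/7b
2) 181.087ms=3/7b +362.173ms=6/7b
3) 543.26ms=9/7b +181.087ms=3/7b
4) 724.346ms=12/7b +181.087ms=3/7b
5) 905.433ms=15/7b +181.087ms=3/7b
6) 1086.519ms=18/7b +181.087ms=3/7b
7) 1267.606ms=3b +633.803ms=3/2b
8) 1901.408ms=9/2b +633.803ms=3/2b
Σ=6b of 6 (142bpm 3/4) — PASS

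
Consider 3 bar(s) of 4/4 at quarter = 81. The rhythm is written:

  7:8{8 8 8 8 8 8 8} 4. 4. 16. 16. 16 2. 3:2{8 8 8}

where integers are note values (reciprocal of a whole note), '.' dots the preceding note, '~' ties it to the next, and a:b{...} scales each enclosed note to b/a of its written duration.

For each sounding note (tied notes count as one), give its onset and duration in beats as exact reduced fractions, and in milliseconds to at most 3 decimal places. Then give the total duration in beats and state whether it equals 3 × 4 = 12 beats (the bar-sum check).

1) 0.0ms=0b +423.28ms=4/7b
2) 423.28ms=4/7b +423.28ms=4/7b
3) 846.561ms=8/7b +423.28ms=4/7b
4) 1269.841ms=12/7b +423.28ms=4/7b
5) 1693.122ms=16/7b +423.28ms=4/7b
6) 2116.402ms=20/7b +423.28ms=4/7b
7) 2539.683ms=24/7b +423.28ms=4/7b
8) 2962.963ms=4b +1111.111ms=3/2b
9) 4074.074ms=11/2b +1111.111ms=3/2b
10) 5185.185ms=7b +277.778ms=3/8b
11) 5462.963ms=59/8b +277.778ms=3/8b
12) 5740.741ms=31/4b +185.185ms=1/4b
13) 5925.926ms=8b +2222.222ms=3b
14) 8148.148ms=11b +246.914ms=1/3b
15) 8395.062ms=34/3b +246.914ms=1/3b
16) 8641.975ms=35/3b +246.914ms=1/3b
Σ=12b of 12 (81bpm 4/4) — PASS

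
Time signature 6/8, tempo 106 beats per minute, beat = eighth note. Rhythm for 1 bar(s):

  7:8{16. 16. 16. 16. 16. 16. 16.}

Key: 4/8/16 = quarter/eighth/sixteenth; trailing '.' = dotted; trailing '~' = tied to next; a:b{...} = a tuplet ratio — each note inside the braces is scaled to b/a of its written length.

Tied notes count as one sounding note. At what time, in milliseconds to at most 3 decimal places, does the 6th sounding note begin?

note 6 onset = 30/7b = 2425.876ms

1. 0.0ms @ 0 + 485.175ms (6/7)
2. 485.175ms @ 6/7 + 485.175ms (6/7)
3. 970.35ms @ 12/7 + 485.175ms (6/7)
4. 1455.526ms @ 18/7 + 485.175ms (6/7)
5. 1940.701ms @ 24/7 + 485.175ms (6/7)
6. 2425.876ms @ 30/7 + 485.175ms (6/7)
7. 2911.051ms @ 36/7 + 485.175ms (6/7)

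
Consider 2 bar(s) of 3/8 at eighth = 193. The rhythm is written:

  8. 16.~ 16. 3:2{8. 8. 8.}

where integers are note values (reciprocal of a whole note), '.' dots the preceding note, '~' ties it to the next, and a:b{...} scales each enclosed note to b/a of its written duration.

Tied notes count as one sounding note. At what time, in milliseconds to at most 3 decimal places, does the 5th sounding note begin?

1. 0.0ms @ 0 + 466.321ms (3/2)
2. 466.321ms @ 3/2 + 466.321ms (3/2)
3. 932.642ms @ 3 + 310.881ms (1)
4. 1243.523ms @ 4 + 310.881ms (1)
5. 1554.404ms @ 5 + 310.881ms (1)

note 5 onset = 5b = 1554.404ms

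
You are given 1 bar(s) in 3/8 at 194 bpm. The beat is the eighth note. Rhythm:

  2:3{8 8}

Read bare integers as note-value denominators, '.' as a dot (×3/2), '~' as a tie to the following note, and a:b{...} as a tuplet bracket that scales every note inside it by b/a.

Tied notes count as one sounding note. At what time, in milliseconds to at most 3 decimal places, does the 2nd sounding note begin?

1. 0.0ms @ 0 + 463.918ms (3/2)
2. 463.918ms @ 3/2 + 463.918ms (3/2)

note 2 onset = 3/2b = 463.918ms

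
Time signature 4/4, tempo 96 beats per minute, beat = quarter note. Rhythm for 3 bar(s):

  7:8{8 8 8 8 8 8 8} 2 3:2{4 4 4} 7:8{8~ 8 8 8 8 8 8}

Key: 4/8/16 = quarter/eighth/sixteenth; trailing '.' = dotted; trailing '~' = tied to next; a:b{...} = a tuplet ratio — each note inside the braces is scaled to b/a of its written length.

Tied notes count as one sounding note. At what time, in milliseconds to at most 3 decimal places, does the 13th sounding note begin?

note 13 onset = 64/7b = 5714.286ms

1. 0.0ms @ 0 + 357.143ms (4/7)
2. 357.143ms @ 4/7 + 357.143ms (4/7)
3. 714.286ms @ 8/7 + 357.143ms (4/7)
4. 1071.429ms @ 12/7 + 357.143ms (4/7)
5. 1428.571ms @ 16/7 + 357.143ms (4/7)
6. 1785.714ms @ 20/7 + 357.143ms (4/7)
7. 2142.857ms @ 24/7 + 357.143ms (4/7)
8. 2500.0ms @ 4 + 1250.0ms (2)
9. 3750.0ms @ 6 + 416.667ms (2/3)
10. 4166.667ms @ 20/3 + 416.667ms (2/3)
11. 4583.333ms @ 22/3 + 416.667ms (2/3)
12. 5000.0ms @ 8 + 714.286ms (8/7)
13. 5714.286ms @ 64/7 + 357.143ms (4/7)
14. 6071.429ms @ 68/7 + 357.143ms (4/7)
15. 6428.571ms @ 72/7 + 357.143ms (4/7)
16. 6785.714ms @ 76/7 + 357.143ms (4/7)
17. 7142.857ms @ 80/7 + 357.143ms (4/7)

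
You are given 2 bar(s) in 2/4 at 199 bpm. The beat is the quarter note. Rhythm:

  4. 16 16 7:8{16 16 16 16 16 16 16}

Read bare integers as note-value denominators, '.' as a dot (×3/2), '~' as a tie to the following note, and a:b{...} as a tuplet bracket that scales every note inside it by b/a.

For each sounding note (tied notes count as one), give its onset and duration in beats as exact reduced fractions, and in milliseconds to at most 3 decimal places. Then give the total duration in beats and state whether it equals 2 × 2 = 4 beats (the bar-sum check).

1) 0.0ms=0b +452.261ms=3/2b
2) 452.261ms=3/2b +75.377ms=1/4b
3) 527.638ms=7/4b +75.377ms=1/4b
4) 603.015ms=2b +86.145ms=2/7b
5) 689.16ms=16/7b +86.145ms=2/7b
6) 775.305ms=18/7b +86.145ms=2/7b
7) 861.45ms=20/7b +86.145ms=2/7b
8) 947.595ms=22/7b +86.145ms=2/7b
9) 1033.74ms=24/7b +86.145ms=2/7b
10) 1119.885ms=26/7b +86.145ms=2/7b
Σ=4b of 4 (199bpm 2/4) — PASS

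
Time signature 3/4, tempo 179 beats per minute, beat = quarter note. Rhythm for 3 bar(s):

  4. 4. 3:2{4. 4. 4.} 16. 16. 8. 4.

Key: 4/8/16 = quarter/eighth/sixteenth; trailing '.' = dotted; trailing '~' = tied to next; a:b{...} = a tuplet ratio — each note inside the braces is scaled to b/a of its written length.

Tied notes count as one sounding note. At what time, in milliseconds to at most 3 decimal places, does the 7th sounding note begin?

note 7 onset = 51/8b = 2136.872ms

1. 0.0ms @ 0 + 502.793ms (3/2)
2. 502.793ms @ 3/2 + 502.793ms (3/2)
3. 1005.587ms @ 3 + 335.196ms (1)
4. 1340.782ms @ 4 + 335.196ms (1)
5. 1675.978ms @ 5 + 335.196ms (1)
6. 2011.173ms @ 6 + 125.698ms (3/8)
7. 2136.872ms @ 51/8 + 125.698ms (3/8)
8. 2262.57ms @ 27/4 + 251.397ms (3/4)
9. 2513.966ms @ 15/2 + 502.793ms (3/2)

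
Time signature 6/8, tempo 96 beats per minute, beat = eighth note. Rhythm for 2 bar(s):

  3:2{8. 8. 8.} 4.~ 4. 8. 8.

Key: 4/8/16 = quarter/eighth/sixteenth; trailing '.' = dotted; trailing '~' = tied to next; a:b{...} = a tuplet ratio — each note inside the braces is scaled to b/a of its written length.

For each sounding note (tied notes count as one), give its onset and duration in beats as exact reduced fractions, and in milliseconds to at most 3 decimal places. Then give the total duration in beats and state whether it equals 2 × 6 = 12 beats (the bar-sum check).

1) 0.0ms=0b +625.0ms=1b
2) 625.0ms=1b +625.0ms=1b
3) 1250.0ms=2b +625.0ms=1b
4) 1875.0ms=3b +3750.0ms=6b
5) 5625.0ms=9b +937.5ms=3/2b
6) 6562.5ms=21/2b +937.5ms=3/2b
Σ=12b of 12 (96bpm 6/8) — PASS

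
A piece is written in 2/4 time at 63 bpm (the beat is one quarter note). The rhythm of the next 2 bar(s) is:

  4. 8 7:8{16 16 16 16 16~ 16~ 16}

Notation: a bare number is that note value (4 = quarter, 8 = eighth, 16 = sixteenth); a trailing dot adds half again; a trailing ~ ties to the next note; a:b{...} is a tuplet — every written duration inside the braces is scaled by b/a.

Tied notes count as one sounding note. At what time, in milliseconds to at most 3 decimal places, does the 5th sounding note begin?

note 5 onset = 18/7b = 2448.98ms

1. 0.0ms @ 0 + 1428.571ms (3/2)
2. 1428.571ms @ 3/2 + 476.19ms (1/2)
3. 1904.762ms @ 2 + 272.109ms (2/7)
4. 2176.871ms @ 16/7 + 272.109ms (2/7)
5. 2448.98ms @ 18/7 + 272.109ms (2/7)
6. 2721.088ms @ 20/7 + 272.109ms (2/7)
7. 2993.197ms @ 22/7 + 816.327ms (6/7)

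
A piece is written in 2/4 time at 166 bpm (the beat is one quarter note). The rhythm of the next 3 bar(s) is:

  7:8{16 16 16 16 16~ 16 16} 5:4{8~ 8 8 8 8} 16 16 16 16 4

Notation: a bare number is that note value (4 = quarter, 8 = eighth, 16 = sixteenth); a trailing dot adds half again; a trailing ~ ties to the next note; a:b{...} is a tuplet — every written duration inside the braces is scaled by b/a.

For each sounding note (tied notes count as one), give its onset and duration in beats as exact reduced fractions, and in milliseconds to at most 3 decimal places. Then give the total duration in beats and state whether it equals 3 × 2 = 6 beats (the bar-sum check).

1) 0.0ms=0b +103.27ms=2/7b
2) 103.27ms=2/7b +103.27ms=2/7b
3) 206.54ms=4/7b +103.27ms=2/7b
4) 309.811ms=6/7b +103.27ms=2/7b
5) 413.081ms=8/7b +206.54ms=4/7b
6) 619.621ms=12/7b +103.27ms=2/7b
7) 722.892ms=2b +289.157ms=4/5b
8) 1012.048ms=14/5b +144.578ms=2/5b
9) 1156.627ms=16/5b +144.578ms=2/5b
10) 1301.205ms=18/5b +144.578ms=2/5b
11) 1445.783ms=4b +90.361ms=1/4b
12) 1536.145ms=17/4b +90.361ms=1/4b
13) 1626.506ms=9/2b +90.361ms=1/4b
14) 1716.867ms=19/4b +90.361ms=1/4b
15) 1807.229ms=5b +361.446ms=1b
Σ=6b of 6 (166bpm 2/4) — PASS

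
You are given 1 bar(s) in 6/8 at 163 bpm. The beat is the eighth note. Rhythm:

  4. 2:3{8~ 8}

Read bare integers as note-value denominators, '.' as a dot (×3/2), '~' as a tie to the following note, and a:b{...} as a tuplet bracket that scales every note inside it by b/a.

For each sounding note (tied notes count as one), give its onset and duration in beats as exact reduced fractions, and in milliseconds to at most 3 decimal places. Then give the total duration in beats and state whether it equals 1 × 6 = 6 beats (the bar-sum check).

1) 0.0ms=0b +1104.294ms=3b
2) 1104.294ms=3b +1104.294ms=3b
Σ=6b of 6 (163bpm 6/8) — PASS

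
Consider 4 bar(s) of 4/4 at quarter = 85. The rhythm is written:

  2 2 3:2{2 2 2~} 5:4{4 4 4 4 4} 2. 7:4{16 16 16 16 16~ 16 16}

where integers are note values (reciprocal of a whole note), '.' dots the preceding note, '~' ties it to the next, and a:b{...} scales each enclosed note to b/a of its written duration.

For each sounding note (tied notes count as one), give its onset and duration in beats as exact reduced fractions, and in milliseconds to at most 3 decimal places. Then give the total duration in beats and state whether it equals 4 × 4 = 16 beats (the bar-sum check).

1) 0.0ms=0b +1411.765ms=2b
2) 1411.765ms=2b +1411.765ms=2b
3) 2823.529ms=4b +941.176ms=4/3b
4) 3764.706ms=16/3b +941.176ms=4/3b
5) 4705.882ms=20/3b +1505.882ms=32/15b
6) 6211.765ms=44/5b +564.706ms=4/5b
7) 6776.471ms=48/5b +564.706ms=4/5b
8) 7341.176ms=52/5b +564.706ms=4/5b
9) 7905.882ms=56/5b +564.706ms=4/5b
10) 8470.588ms=12b +2117.647ms=3b
11) 10588.235ms=15b +100.84ms=1/7b
12) 10689.076ms=106/7b +100.84ms=1/7b
13) 10789.916ms=107/7b +100.84ms=1/7b
14) 10890.756ms=108/7b +100.84ms=1/7b
15) 10991.597ms=109/7b +201.681ms=2/7b
16) 11193.277ms=111/7b +100.84ms=1/7b
Σ=16b of 16 (85bpm 4/4) — PASS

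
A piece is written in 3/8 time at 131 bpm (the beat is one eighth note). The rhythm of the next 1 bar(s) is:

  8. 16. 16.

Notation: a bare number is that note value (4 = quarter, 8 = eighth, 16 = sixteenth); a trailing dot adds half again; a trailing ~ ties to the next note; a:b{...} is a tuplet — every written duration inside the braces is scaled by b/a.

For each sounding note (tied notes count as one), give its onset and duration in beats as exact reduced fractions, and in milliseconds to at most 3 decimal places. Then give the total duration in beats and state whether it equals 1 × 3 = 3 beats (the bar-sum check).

1) 0.0ms=0b +687.023ms=3/2b
2) 687.023ms=3/2b +343.511ms=3/4b
3) 1030.534ms=9/4b +343.511ms=3/4b
Σ=3b of 3 (131bpm 3/8) — PASS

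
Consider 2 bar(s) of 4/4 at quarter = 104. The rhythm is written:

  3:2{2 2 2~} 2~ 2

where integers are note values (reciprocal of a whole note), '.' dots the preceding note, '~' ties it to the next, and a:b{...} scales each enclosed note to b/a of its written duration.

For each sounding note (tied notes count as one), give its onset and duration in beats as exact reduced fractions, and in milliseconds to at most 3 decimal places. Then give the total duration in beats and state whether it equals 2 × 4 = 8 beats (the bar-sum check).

1) 0.0ms=0b +769.231ms=4/3b
2) 769.231ms=4/3b +769.231ms=4/3b
3) 1538.462ms=8/3b +3076.923ms=16/3b
Σ=8b of 8 (104bpm 4/4) — PASS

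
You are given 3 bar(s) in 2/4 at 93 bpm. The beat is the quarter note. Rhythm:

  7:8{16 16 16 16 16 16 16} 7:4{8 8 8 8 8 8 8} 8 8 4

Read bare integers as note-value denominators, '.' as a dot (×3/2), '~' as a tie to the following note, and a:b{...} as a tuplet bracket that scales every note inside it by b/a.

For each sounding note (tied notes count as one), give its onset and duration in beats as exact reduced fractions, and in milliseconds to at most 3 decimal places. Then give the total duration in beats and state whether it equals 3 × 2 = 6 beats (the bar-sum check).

1) 0.0ms=0b +184.332ms=2/7b
2) 184.332ms=2/7b +184.332ms=2/7b
3) 368.664ms=4/7b +184.332ms=2/7b
4) 552.995ms=6/7b +184.332ms=2/7b
5) 737.327ms=8/7b +184.332ms=2/7b
6) 921.659ms=10/7b +184.332ms=2/7b
7) 1105.991ms=12/7b +184.332ms=2/7b
8) 1290.323ms=2b +184.332ms=2/7b
9) 1474.654ms=16/7b +184.332ms=2/7b
10) 1658.986ms=18/7b +184.332ms=2/7b
11) 1843.318ms=20/7b +184.332ms=2/7b
12) 2027.65ms=22/7b +184.332ms=2/7b
13) 2211.982ms=24/7b +184.332ms=2/7b
14) 2396.313ms=26/7b +184.332ms=2/7b
15) 2580.645ms=4b +322.581ms=1/2b
16) 2903.226ms=9/2b +322.581ms=1/2b
17) 3225.806ms=5b +645.161ms=1b
Σ=6b of 6 (93bpm 2/4) — PASS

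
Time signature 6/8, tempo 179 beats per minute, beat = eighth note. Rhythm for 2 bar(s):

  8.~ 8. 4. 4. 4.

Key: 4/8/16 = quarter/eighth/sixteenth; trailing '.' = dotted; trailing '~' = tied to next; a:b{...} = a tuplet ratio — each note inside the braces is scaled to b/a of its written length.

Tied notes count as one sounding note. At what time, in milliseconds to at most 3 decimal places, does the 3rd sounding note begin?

note 3 onset = 6b = 2011.173ms

1. 0.0ms @ 0 + 1005.587ms (3)
2. 1005.587ms @ 3 + 1005.587ms (3)
3. 2011.173ms @ 6 + 1005.587ms (3)
4. 3016.76ms @ 9 + 1005.587ms (3)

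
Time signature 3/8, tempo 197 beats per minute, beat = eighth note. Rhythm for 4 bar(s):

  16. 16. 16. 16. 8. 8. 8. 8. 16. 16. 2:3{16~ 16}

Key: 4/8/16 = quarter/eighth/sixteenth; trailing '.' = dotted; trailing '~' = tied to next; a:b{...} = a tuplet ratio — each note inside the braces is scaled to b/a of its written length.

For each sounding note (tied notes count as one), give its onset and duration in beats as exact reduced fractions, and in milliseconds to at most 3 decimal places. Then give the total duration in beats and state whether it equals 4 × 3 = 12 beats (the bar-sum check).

1) 0.0ms=0b +228.426ms=3/4b
2) 228.426ms=3/4b +228.426ms=3/4b
3) 456.853ms=3/2b +228.426ms=3/4b
4) 685.279ms=9/4b +228.426ms=3/4b
5) 913.706ms=3b +456.853ms=3/2b
6) 1370.558ms=9/2b +456.853ms=3/2b
7) 1827.411ms=6b +456.853ms=3/2b
8) 2284.264ms=15/2b +456.853ms=3/2b
9) 2741.117ms=9b +228.426ms=3/4b
10) 2969.543ms=39/4b +228.426ms=3/4b
11) 3197.97ms=21/2b +456.853ms=3/2b
Σ=12b of 12 (197bpm 3/8) — PASS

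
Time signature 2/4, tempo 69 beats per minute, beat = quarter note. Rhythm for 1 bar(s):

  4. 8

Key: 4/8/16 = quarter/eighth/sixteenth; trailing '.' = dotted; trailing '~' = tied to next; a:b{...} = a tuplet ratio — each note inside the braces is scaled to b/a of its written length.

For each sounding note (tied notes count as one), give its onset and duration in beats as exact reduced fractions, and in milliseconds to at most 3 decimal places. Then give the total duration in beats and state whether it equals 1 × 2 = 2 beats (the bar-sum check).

1) 0.0ms=0b +1304.348ms=3/2b
2) 1304.348ms=3/2b +434.783ms=1/2b
Σ=2b of 2 (69bpm 2/4) — PASS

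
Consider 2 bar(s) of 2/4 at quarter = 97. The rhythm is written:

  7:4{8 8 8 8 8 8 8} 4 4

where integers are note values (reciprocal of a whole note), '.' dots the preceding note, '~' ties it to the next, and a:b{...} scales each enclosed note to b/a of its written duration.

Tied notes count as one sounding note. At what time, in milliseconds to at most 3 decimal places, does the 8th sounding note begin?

1. 0.0ms @ 0 + 176.73ms (2/7)
2. 176.73ms @ 2/7 + 176.73ms (2/7)
3. 353.461ms @ 4/7 + 176.73ms (2/7)
4. 530.191ms @ 6/7 + 176.73ms (2/7)
5. 706.922ms @ 8/7 + 176.73ms (2/7)
6. 883.652ms @ 10/7 + 176.73ms (2/7)
7. 1060.383ms @ 12/7 + 176.73ms (2/7)
8. 1237.113ms @ 2 + 618.557ms (1)
9. 1855.67ms @ 3 + 618.557ms (1)

note 8 onset = 2b = 1237.113ms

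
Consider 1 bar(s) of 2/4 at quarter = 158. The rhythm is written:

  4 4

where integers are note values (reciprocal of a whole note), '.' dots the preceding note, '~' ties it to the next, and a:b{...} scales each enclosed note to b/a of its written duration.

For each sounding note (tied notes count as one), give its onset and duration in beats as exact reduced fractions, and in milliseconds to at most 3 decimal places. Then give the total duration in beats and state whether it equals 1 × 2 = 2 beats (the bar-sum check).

1) 0.0ms=0b +379.747ms=1b
2) 379.747ms=1b +379.747ms=1b
Σ=2b of 2 (158bpm 2/4) — PASS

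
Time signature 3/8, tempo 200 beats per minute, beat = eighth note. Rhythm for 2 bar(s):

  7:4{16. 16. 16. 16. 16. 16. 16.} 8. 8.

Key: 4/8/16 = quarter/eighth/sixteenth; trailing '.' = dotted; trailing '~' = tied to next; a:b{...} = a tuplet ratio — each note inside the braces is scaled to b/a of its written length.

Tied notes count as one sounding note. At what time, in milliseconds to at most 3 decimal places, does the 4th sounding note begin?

1. 0.0ms @ 0 + 128.571ms (3/7)
2. 128.571ms @ 3/7 + 128.571ms (3/7)
3. 257.143ms @ 6/7 + 128.571ms (3/7)
4. 385.714ms @ 9/7 + 128.571ms (3/7)
5. 514.286ms @ 12/7 + 128.571ms (3/7)
6. 642.857ms @ 15/7 + 128.571ms (3/7)
7. 771.429ms @ 18/7 + 128.571ms (3/7)
8. 900.0ms @ 3 + 450.0ms (3/2)
9. 1350.0ms @ 9/2 + 450.0ms (3/2)

note 4 onset = 9/7b = 385.714ms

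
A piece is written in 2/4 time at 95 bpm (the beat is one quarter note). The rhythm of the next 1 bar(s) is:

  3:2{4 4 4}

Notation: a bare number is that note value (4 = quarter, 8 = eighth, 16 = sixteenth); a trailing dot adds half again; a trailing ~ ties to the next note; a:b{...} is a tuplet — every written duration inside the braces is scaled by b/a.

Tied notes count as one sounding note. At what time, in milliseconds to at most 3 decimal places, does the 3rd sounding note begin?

note 3 onset = 4/3b = 842.105ms

1. 0.0ms @ 0 + 421.053ms (2/3)
2. 421.053ms @ 2/3 + 421.053ms (2/3)
3. 842.105ms @ 4/3 + 421.053ms (2/3)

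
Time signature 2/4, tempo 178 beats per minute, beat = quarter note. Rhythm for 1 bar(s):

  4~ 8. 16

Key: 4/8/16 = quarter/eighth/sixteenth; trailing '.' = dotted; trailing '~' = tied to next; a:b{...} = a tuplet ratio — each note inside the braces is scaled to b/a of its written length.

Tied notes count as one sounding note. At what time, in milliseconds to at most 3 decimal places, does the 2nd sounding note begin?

note 2 onset = 7/4b = 589.888ms

1. 0.0ms @ 0 + 589.888ms (7/4)
2. 589.888ms @ 7/4 + 84.27ms (1/4)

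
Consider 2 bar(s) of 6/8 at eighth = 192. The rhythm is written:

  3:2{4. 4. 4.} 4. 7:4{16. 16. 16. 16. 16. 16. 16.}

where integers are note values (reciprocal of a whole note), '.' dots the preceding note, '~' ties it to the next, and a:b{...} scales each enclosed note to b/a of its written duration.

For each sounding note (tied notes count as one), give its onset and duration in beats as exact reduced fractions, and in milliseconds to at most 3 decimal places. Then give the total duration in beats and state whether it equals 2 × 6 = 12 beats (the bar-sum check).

1) 0.0ms=0b +625.0ms=2b
2) 625.0ms=2b +625.0ms=2b
3) 1250.0ms=4b +625.0ms=2b
4) 1875.0ms=6b +937.5ms=3b
5) 2812.5ms=9b +133.929ms=3/7b
6) 2946.429ms=66/7b +133.929ms=3/7b
7) 3080.357ms=69/7b +133.929ms=3/7b
8) 3214.286ms=72/7b +133.929ms=3/7b
9) 3348.214ms=75/7b +133.929ms=3/7b
10) 3482.143ms=78/7b +133.929ms=3/7b
11) 3616.071ms=81/7b +133.929ms=3/7b
Σ=12b of 12 (192bpm 6/8) — PASS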